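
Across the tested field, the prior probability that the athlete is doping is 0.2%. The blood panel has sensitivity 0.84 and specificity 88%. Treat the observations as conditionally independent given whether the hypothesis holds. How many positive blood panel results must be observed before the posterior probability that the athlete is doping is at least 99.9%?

Prior odds: 0.002 ÷ 0.998 = 1/499.
False-positive rate = 1 − 0.88 = 0.12; likelihood ratio of a positive = 0.84/0.12 = 7.
Target posterior odds = 0.999/0.001 = 999.
Require 7ⁿ ≥ 999 ÷ (1/499) = 498501.
7⁶ = 117649 falls short of 498501 but 7⁷ = 823543 reaches it, so n = 7.

7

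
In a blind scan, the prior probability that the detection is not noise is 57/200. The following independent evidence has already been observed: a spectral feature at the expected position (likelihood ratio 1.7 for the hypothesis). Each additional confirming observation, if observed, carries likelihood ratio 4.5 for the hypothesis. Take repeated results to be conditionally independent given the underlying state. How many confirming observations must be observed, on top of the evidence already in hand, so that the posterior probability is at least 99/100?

4

Prior odds = 0.285/0.715 = 57/143.
Bayes factor of the evidence already in hand = 1.7.
Odds after that evidence = (57/143) × 1.7 = 969/1430.
Target odds = 0.99/0.01 = 99.
Need 4.5ⁿ ≥ 99 ÷ (969/1430) = 47190/323.
4.5³ = 91.125 falls short of 47190/323 but 4.5⁴ = 410.0625 reaches it, so n = 4.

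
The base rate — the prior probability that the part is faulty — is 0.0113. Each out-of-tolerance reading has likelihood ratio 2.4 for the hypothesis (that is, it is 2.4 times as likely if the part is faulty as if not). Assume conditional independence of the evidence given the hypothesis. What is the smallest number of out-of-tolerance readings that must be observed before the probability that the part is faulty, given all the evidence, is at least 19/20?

Prior odds = 0.0113/0.9887 = 113/9887.
Likelihood ratio per out-of-tolerance reading = 2.4.
Target posterior odds = 0.95/0.05 = 19.
Need (113/9887) × 2.4ⁿ ≥ 19, i.e. 2.4ⁿ ≥ 187853/113.
2.4⁸ = 429981696/390625 falls short of 187853/113 but 2.4⁹ ≈2641.81 reaches it, so n = 9.

9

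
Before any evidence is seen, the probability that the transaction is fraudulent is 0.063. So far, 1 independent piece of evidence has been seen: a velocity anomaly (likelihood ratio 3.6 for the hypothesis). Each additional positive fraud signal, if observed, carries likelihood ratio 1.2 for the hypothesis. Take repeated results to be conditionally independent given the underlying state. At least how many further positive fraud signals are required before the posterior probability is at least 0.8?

Prior odds = 0.063/0.937 = 63/937.
Bayes factor of the evidence already in hand = 3.6.
Odds after that evidence = (63/937) × 3.6 = 1134/4685.
Target odds = 0.8/0.2 = 4.
Need 1.2ⁿ ≥ 4 ÷ (1134/4685) = 9370/567.
1.2¹⁵ ≈15.407 falls short of 9370/567 but 1.2¹⁶ ≈18.4884 reaches it, so n = 16.

16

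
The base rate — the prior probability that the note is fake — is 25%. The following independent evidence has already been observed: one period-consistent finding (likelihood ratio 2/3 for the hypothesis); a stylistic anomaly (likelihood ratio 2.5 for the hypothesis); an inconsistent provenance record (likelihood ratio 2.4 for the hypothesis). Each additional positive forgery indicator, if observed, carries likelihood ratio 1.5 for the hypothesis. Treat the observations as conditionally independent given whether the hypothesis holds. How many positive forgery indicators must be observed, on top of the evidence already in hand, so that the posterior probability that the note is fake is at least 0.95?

7

Prior odds = 0.25/0.75 = 1/3.
Combined Bayes factor of the evidence already in hand = (2/3) × 2.5 × 2.4 = 4.
Odds after that evidence = (1/3) × 4 = 4/3.
Target odds = 0.95/0.05 = 19.
Need 1.5ⁿ ≥ 19 ÷ (4/3) = 14.25.
1.5⁶ = 11.390625 falls short of 14.25 but 1.5⁷ = 17.0859375 reaches it, so n = 7.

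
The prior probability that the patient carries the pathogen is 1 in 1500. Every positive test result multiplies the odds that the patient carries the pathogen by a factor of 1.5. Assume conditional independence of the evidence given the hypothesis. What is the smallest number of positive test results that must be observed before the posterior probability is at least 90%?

Prior odds: (1/1500) ÷ (1499/1500) = 1/1499.
Likelihood ratio per positive test result = 1.5.
Target posterior odds = 0.9/0.1 = 9.
Require 1.5ⁿ ≥ 9 ÷ (1/1499) = 13491.
1.5²³ ≈11222.7 falls short of 13491 but 1.5²⁴ ≈16834.1 reaches it, so n = 24.

24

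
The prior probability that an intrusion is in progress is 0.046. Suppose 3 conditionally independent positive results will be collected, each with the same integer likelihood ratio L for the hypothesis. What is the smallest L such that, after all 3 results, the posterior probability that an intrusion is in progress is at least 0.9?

6

Prior odds = 0.046/0.954 = 23/477.
Target odds = 0.9/0.1 = 9.
Need L³ ≥ 9 ÷ (23/477) = 4293/23.
5³ = 125 < 4293/23 ≤ 216 = 6³, so L = 6.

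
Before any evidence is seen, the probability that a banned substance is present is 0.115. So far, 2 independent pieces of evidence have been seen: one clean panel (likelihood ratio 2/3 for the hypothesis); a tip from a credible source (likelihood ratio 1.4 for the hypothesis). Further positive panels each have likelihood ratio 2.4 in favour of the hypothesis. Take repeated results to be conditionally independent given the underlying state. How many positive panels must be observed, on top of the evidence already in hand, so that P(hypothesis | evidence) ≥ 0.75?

Prior odds = 0.115/0.885 = 23/177.
Combined Bayes factor of the evidence already in hand = (2/3) × 1.4 = 14/15.
Odds after that evidence = (23/177) × 14/15 = 322/2655.
Target odds = 0.75/0.25 = 3.
Need 2.4ⁿ ≥ 3 ÷ (322/2655) = 7965/322.
2.4³ = 13.824 falls short of 7965/322 but 2.4⁴ = 33.1776 reaches it, so n = 4.

4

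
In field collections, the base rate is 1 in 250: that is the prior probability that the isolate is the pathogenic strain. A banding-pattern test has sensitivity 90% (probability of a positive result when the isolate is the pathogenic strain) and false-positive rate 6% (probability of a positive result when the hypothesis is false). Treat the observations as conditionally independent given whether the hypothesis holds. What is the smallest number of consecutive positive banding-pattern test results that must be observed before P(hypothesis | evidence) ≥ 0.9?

3

Prior odds: 0.004 ÷ 0.996 = 1/249.
Likelihood ratio of a positive result = 0.9/0.06 = 15.
Target odds: 0.9 ÷ 0.1 = 9.
Require 15ⁿ ≥ 9 ÷ (1/249) = 2241.
15² = 225 falls short of 2241 but 15³ = 3375 reaches it, so n = 3.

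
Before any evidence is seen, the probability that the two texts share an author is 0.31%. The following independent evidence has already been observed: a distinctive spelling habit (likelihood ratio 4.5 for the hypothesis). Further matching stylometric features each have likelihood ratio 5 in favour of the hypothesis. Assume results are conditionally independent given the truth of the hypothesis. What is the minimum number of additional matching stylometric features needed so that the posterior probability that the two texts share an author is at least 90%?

5

Prior odds = 0.0031/0.9969 = 31/9969.
Bayes factor of the evidence already in hand = 4.5.
Odds after that evidence = (31/9969) × 4.5 = 93/6646.
Target odds = 0.9/0.1 = 9.
Need 5ⁿ ≥ 9 ÷ (93/6646) = 19938/31.
5⁴ = 625 falls short of 19938/31 but 5⁵ = 3125 reaches it, so n = 5.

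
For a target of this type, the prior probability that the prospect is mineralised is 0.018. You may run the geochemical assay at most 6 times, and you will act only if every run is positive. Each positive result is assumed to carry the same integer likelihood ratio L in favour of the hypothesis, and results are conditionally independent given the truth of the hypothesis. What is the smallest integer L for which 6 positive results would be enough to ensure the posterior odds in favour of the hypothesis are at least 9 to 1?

3

Prior odds = 0.018/0.982 = 9/491.
Target odds = 9.
Need L⁶ ≥ 9 ÷ (9/491) = 491.
2⁶ = 64 < 491 ≤ 729 = 3⁶, so L = 3.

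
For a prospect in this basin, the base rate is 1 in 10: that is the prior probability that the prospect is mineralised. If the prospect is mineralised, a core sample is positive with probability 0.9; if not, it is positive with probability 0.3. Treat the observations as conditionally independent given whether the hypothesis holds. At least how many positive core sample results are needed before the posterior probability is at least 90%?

Prior odds = 0.1/0.9 = 1/9.
Likelihood ratio of a positive = 0.9/0.3 = 3.
Target odds: 0.9 ÷ 0.1 = 9.
Need (1/9) × 3ⁿ ≥ 9, i.e. 3ⁿ ≥ 81.
3³ = 27 falls short of 81 but 3⁴ = 81 reaches it, so n = 4.

4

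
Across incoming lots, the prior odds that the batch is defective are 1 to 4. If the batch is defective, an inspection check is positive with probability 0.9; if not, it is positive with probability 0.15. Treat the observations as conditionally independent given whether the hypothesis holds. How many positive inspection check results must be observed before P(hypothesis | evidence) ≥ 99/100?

Prior odds = 0.25.
Likelihood ratio of a positive = 0.9/0.15 = 6.
Target odds: 0.99 ÷ 0.01 = 99.
Require 6ⁿ ≥ 99 ÷ 0.25 = 396.
6³ = 216 falls short of 396 but 6⁴ = 1296 reaches it, so n = 4.

4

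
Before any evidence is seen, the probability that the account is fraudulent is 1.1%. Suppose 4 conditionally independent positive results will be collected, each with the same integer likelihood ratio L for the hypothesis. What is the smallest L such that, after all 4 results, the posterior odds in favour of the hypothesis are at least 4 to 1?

5

Prior odds = 0.011/0.989 = 11/989.
Target odds = 4.
Need L⁴ ≥ 4 ÷ (11/989) = 3956/11.
4⁴ = 256 < 3956/11 ≤ 625 = 5⁴, so L = 5.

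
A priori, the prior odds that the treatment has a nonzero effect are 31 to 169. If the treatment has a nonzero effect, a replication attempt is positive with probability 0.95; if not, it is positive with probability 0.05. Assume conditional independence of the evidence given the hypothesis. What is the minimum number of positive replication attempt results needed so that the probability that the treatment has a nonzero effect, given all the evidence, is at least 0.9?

2

Prior odds = 31/169.
Likelihood ratio of a positive = 0.95/0.05 = 19.
Target posterior odds = 0.9/0.1 = 9.
Require 19ⁿ ≥ 9 ÷ (31/169) = 1521/31.
19¹ = 19 falls short of 1521/31 but 19² = 361 reaches it, so n = 2.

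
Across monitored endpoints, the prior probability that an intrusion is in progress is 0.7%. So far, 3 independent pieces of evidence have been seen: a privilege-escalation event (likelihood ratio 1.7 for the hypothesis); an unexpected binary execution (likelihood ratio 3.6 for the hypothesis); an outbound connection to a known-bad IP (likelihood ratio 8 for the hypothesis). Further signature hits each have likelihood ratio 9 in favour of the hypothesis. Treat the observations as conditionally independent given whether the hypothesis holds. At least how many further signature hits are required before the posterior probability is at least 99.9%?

4

Prior odds = 0.007/0.993 = 7/993.
Combined Bayes factor of the evidence already in hand = 1.7 × 3.6 × 8 = 48.96.
Odds after that evidence = (7/993) × 48.96 = 2856/8275.
Target odds = 0.999/0.001 = 999.
Need 9ⁿ ≥ 999 ÷ (2856/8275) = 2755575/952.
9³ = 729 falls short of 2755575/952 but 9⁴ = 6561 reaches it, so n = 4.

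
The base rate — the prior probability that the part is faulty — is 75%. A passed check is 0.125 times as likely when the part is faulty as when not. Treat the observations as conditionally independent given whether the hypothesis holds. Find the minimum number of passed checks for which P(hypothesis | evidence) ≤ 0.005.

Prior odds: 0.75 ÷ 0.25 = 3.
Likelihood ratio per passed check = 0.125.
Target odds: 0.005 ÷ 0.995 = 1/199.
Require 0.125ⁿ ≤ 1/199 ÷ 3 = 1/597.
0.125³ = 0.001953125 is still above 1/597 but 0.125⁴ = 1/4096 is at or below it, so n = 4.

4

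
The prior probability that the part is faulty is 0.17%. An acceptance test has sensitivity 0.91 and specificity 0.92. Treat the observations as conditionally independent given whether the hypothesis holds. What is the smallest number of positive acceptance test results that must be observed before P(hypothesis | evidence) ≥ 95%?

Prior odds: 0.0017 ÷ 0.9983 = 17/9983.
False-positive rate = 1 − 0.92 = 0.08; likelihood ratio of a positive = 0.91/0.08 = 11.375.
Target posterior odds = 0.95/0.05 = 19.
Require 11.375ⁿ ≥ 19 ÷ (17/9983) = 189677/17.
11.375³ = 753571/512 falls short of 189677/17 but 11.375⁴ = 68574961/4096 reaches it, so n = 4.

4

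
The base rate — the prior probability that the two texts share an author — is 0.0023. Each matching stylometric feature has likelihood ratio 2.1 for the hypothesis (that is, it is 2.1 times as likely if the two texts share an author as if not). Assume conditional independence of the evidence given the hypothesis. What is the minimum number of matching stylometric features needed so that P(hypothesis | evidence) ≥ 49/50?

14

Prior odds: 0.0023 ÷ 0.9977 = 23/9977.
Likelihood ratio per matching stylometric feature = 2.1.
Target posterior odds = 0.98/0.02 = 49.
Require 2.1ⁿ ≥ 49 ÷ (23/9977) = 488873/23.
2.1¹³ ≈15447.2 falls short of 488873/23 but 2.1¹⁴ ≈32439.2 reaches it, so n = 14.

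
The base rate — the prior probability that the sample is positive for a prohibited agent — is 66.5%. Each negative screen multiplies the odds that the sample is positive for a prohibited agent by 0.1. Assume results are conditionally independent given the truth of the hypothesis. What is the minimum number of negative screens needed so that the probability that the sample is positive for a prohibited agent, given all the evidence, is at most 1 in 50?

2

Prior odds = 0.665/0.335 = 133/67.
Likelihood ratio per negative screen = 0.1.
Target odds: 0.02 ÷ 0.98 = 1/49.
Need (133/67) × 0.1ⁿ ≤ 1/49, i.e. 0.1ⁿ ≤ 67/6517.
0.1¹ = 0.1 is still above 67/6517 but 0.1² = 0.01 is at or below it, so n = 2.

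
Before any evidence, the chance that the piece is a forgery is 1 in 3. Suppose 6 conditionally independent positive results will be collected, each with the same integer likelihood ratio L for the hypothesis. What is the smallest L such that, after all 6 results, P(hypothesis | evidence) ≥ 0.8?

2

Prior odds = (1/3)/(2/3) = 0.5.
Target odds = 0.8/0.2 = 4.
Need L⁶ ≥ 4 ÷ 0.5 = 8.
1⁶ = 1 < 8 ≤ 64 = 2⁶, so L = 2.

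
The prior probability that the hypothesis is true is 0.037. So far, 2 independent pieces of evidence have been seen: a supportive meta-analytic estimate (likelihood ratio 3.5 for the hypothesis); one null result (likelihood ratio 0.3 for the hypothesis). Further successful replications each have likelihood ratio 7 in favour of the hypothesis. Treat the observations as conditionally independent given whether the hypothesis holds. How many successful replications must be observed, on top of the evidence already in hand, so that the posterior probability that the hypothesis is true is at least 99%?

5

Prior odds = 0.037/0.963 = 37/963.
Combined Bayes factor of the evidence already in hand = 3.5 × 0.3 = 1.05.
Odds after that evidence = (37/963) × 1.05 = 259/6420.
Target odds = 0.99/0.01 = 99.
Need 7ⁿ ≥ 99 ÷ (259/6420) = 635580/259.
7⁴ = 2401 falls short of 635580/259 but 7⁵ = 16807 reaches it, so n = 5.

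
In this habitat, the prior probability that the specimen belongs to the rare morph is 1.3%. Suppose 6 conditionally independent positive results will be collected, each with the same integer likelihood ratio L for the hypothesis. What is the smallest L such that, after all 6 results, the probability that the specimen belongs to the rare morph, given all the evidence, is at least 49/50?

4

Prior odds = 0.013/0.987 = 13/987.
Target odds = 0.98/0.02 = 49.
Need L⁶ ≥ 49 ÷ (13/987) = 48363/13.
3⁶ = 729 < 48363/13 ≤ 4096 = 4⁶, so L = 4.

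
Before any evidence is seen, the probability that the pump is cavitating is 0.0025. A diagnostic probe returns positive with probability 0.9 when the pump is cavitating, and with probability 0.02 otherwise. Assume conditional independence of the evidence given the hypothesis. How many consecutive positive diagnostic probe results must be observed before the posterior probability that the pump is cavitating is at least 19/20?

Prior odds: 0.0025 ÷ 0.9975 = 1/399.
Likelihood ratio of a positive result = 0.9/0.02 = 45.
Target odds: 0.95 ÷ 0.05 = 19.
Need (1/399) × 45ⁿ ≥ 19, i.e. 45ⁿ ≥ 7581.
45² = 2025 falls short of 7581 but 45³ = 91125 reaches it, so n = 3.

3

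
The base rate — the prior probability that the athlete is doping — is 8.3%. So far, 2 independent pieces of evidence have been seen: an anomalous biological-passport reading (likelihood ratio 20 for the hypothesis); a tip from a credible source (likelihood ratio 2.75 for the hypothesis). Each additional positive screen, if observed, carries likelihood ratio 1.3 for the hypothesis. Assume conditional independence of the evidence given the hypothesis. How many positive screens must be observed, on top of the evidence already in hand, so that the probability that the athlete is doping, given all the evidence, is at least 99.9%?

21

Prior odds = 0.083/0.917 = 83/917.
Combined Bayes factor of the evidence already in hand = 20 × 2.75 = 55.
Odds after that evidence = (83/917) × 55 = 4565/917.
Target odds = 0.999/0.001 = 999.
Need 1.3ⁿ ≥ 999 ÷ (4565/917) = 916083/4565.
1.3²⁰ ≈190.05 falls short of 916083/4565 but 1.3²¹ ≈247.065 reaches it, so n = 21.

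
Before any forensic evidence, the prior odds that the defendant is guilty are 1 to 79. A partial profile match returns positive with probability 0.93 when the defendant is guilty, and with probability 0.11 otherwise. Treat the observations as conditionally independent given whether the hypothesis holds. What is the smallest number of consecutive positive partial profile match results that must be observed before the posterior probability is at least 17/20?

Prior odds = 1/79.
Likelihood ratio of a positive result = 0.93/0.11 = 93/11.
Target odds: 0.85 ÷ 0.15 = 17/3.
Need (1/79) × (93/11)ⁿ ≥ 17/3, i.e. (93/11)ⁿ ≥ 1343/3.
(93/11)² = 8649/121 falls short of 1343/3 but (93/11)³ = 804357/1331 reaches it, so n = 3.

3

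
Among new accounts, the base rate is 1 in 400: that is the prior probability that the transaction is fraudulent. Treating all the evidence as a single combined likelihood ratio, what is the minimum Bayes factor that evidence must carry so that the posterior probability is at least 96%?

Prior odds = 0.0025/0.9975 = 1/399.
Target odds = 0.96/0.04 = 24.
Required Bayes factor = 24 ÷ (1/399) = 9576.

9576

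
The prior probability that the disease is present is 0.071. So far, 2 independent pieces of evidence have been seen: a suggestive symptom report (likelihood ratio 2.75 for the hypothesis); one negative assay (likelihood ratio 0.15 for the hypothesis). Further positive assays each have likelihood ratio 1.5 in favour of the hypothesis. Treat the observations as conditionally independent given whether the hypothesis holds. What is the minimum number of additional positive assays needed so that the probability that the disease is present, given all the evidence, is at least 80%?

Prior odds = 0.071/0.929 = 71/929.
Combined Bayes factor of the evidence already in hand = 2.75 × 0.15 = 0.4125.
Odds after that evidence = (71/929) × 0.4125 = 2343/74320.
Target odds = 0.8/0.2 = 4.
Need 1.5ⁿ ≥ 4 ÷ (2343/74320) = 297280/2343.
1.5¹¹ = 177147/2048 falls short of 297280/2343 but 1.5¹² = 531441/4096 reaches it, so n = 12.

12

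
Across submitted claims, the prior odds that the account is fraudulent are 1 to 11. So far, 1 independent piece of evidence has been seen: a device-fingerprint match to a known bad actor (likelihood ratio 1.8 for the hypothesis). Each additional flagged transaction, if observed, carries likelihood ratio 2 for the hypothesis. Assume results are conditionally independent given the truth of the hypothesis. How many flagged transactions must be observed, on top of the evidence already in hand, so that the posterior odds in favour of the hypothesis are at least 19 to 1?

Prior odds = 1/11.
Bayes factor of the evidence already in hand = 1.8.
Odds after that evidence = (1/11) × 1.8 = 9/55.
Target odds = 19.
Need 2ⁿ ≥ 19 ÷ (9/55) = 1045/9.
2⁶ = 64 falls short of 1045/9 but 2⁷ = 128 reaches it, so n = 7.

7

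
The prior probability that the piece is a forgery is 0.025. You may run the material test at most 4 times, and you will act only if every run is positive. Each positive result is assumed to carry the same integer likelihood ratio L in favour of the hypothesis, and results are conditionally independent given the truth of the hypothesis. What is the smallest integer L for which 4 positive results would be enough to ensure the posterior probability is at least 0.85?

4

Prior odds = 0.025/0.975 = 1/39.
Target odds = 0.85/0.15 = 17/3.
Need L⁴ ≥ 17/3 ÷ (1/39) = 221.
3⁴ = 81 < 221 ≤ 256 = 4⁴, so L = 4.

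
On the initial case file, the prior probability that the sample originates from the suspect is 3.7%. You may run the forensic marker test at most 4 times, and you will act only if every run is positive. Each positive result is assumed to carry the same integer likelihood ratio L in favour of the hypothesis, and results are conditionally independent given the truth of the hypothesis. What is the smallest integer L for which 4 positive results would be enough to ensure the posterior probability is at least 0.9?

Prior odds = 0.037/0.963 = 37/963.
Target odds = 0.9/0.1 = 9.
Need L⁴ ≥ 9 ÷ (37/963) = 8667/37.
3⁴ = 81 < 8667/37 ≤ 256 = 4⁴, so L = 4.

4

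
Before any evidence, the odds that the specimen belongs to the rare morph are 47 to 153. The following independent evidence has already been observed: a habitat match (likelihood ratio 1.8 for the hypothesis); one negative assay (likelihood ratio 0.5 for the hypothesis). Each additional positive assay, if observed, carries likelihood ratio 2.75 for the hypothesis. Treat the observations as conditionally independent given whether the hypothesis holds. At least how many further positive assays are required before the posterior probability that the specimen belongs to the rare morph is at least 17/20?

3

Prior odds = 47/153.
Combined Bayes factor of the evidence already in hand = 1.8 × 0.5 = 0.9.
Odds after that evidence = (47/153) × 0.9 = 47/170.
Target odds = 0.85/0.15 = 17/3.
Need 2.75ⁿ ≥ 17/3 ÷ (47/170) = 2890/141.
2.75² = 7.5625 falls short of 2890/141 but 2.75³ = 20.796875 reaches it, so n = 3.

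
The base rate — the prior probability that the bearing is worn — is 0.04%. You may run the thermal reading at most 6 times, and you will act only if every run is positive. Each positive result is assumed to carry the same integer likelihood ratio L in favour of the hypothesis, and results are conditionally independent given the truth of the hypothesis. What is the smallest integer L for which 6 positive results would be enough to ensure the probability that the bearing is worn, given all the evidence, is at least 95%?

Prior odds = 0.0004/0.9996 = 1/2499.
Target odds = 0.95/0.05 = 19.
Need L⁶ ≥ 19 ÷ (1/2499) = 47481.
6⁶ = 46656 < 47481 ≤ 117649 = 7⁶, so L = 7.

7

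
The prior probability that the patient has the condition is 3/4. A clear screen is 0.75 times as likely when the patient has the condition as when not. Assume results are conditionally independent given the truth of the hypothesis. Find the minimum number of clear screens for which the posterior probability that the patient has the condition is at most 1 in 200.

23

Prior odds: 0.75 ÷ 0.25 = 3.
Likelihood ratio per clear screen = 0.75.
Target posterior odds = 0.005/0.995 = 1/199.
Require 0.75ⁿ ≤ 1/199 ÷ 3 = 1/597.
0.75²² ≈0.00178381 is still above 1/597 but 0.75²³ ≈0.00133786 is at or below it, so n = 23.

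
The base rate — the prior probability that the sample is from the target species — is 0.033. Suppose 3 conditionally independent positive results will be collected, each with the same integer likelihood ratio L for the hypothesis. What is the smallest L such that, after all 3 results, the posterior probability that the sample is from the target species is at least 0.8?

5

Prior odds = 0.033/0.967 = 33/967.
Target odds = 0.8/0.2 = 4.
Need L³ ≥ 4 ÷ (33/967) = 3868/33.
4³ = 64 < 3868/33 ≤ 125 = 5³, so L = 5.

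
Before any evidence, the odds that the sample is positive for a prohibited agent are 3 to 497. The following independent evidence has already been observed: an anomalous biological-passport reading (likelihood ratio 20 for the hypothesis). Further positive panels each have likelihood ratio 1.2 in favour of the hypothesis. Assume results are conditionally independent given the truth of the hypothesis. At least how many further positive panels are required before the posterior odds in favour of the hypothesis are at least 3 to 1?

18

Prior odds = 3/497.
Bayes factor of the evidence already in hand = 20.
Odds after that evidence = (3/497) × 20 = 60/497.
Target odds = 3.
Need 1.2ⁿ ≥ 3 ÷ (60/497) = 24.85.
1.2¹⁷ ≈22.1861 falls short of 24.85 but 1.2¹⁸ ≈26.6233 reaches it, so n = 18.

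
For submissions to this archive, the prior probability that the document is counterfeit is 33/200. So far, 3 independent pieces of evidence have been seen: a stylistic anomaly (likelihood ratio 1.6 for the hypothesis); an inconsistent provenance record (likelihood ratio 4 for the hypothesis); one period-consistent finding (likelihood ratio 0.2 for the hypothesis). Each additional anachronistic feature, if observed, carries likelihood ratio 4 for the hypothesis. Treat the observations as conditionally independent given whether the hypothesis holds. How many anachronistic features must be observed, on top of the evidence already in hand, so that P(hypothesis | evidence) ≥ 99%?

Prior odds = 0.165/0.835 = 33/167.
Combined Bayes factor of the evidence already in hand = 1.6 × 4 × 0.2 = 1.28.
Odds after that evidence = (33/167) × 1.28 = 1056/4175.
Target odds = 0.99/0.01 = 99.
Need 4ⁿ ≥ 99 ÷ (1056/4175) = 391.40625.
4⁴ = 256 falls short of 391.40625 but 4⁵ = 1024 reaches it, so n = 5.

5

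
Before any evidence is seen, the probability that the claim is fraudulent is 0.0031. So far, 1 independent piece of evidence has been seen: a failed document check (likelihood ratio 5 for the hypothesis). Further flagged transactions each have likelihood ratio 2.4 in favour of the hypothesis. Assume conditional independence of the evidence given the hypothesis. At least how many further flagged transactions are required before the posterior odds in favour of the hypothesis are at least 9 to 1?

Prior odds = 0.0031/0.9969 = 31/9969.
Bayes factor of the evidence already in hand = 5.
Odds after that evidence = (31/9969) × 5 = 155/9969.
Target odds = 9.
Need 2.4ⁿ ≥ 9 ÷ (155/9969) = 89721/155.
2.4⁷ = 35831808/78125 falls short of 89721/155 but 2.4⁸ = 429981696/390625 reaches it, so n = 8.

8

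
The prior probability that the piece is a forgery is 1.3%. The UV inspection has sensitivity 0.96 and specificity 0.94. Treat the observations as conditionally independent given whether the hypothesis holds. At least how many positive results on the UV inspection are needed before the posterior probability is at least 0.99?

Prior odds = 0.013/0.987 = 13/987.
False-positive rate = 1 − 0.94 = 0.06; likelihood ratio of a positive = 0.96/0.06 = 16.
Target posterior odds = 0.99/0.01 = 99.
Need (13/987) × 16ⁿ ≥ 99, i.e. 16ⁿ ≥ 97713/13.
16³ = 4096 falls short of 97713/13 but 16⁴ = 65536 reaches it, so n = 4.

4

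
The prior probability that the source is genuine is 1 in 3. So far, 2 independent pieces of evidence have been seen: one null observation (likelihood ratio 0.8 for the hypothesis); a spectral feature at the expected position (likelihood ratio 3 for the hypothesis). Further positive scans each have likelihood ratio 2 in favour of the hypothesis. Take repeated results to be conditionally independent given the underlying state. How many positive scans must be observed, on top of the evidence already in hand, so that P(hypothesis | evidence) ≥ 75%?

Prior odds = (1/3)/(2/3) = 0.5.
Combined Bayes factor of the evidence already in hand = 0.8 × 3 = 2.4.
Odds after that evidence = 0.5 × 2.4 = 1.2.
Target odds = 0.75/0.25 = 3.
Need 2ⁿ ≥ 3 ÷ 1.2 = 2.5.
2¹ = 2 falls short of 2.5 but 2² = 4 reaches it, so n = 2.

2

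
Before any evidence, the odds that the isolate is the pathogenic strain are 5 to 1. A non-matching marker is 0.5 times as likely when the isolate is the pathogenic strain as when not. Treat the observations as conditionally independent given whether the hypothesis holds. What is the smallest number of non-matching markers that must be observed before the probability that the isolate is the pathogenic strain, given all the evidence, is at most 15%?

5

Prior odds = 5.
Likelihood ratio per non-matching marker = 0.5.
Target posterior odds = 0.15/0.85 = 3/17.
Require 0.5ⁿ ≤ 3/17 ÷ 5 = 3/85.
0.5⁴ = 0.0625 is still above 3/85 but 0.5⁵ = 0.03125 is at or below it, so n = 5.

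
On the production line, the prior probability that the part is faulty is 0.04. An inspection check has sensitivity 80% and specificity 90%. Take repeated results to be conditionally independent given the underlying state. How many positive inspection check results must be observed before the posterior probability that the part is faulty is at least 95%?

3

Prior odds = 0.04/0.96 = 1/24.
False-positive rate = 1 − 0.9 = 0.1; likelihood ratio of a positive = 0.8/0.1 = 8.
Target posterior odds = 0.95/0.05 = 19.
Need (1/24) × 8ⁿ ≥ 19, i.e. 8ⁿ ≥ 456.
8² = 64 falls short of 456 but 8³ = 512 reaches it, so n = 3.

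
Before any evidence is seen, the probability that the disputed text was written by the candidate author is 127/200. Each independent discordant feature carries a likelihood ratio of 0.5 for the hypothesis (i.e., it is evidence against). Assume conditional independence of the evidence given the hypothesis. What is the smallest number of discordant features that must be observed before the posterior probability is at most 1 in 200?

Prior odds = 0.635/0.365 = 127/73.
Likelihood ratio per discordant feature = 0.5.
Target posterior odds = 0.005/0.995 = 1/199.
Need (127/73) × 0.5ⁿ ≤ 1/199, i.e. 0.5ⁿ ≤ 73/25273.
0.5⁸ = 0.00390625 is still above 73/25273 but 0.5⁹ = 0.001953125 is at or below it, so n = 9.

9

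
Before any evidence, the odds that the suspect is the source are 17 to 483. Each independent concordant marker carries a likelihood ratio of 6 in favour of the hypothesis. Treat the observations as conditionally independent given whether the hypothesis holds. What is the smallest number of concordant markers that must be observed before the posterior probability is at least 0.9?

Prior odds = 17/483.
Likelihood ratio per concordant marker = 6.
Target posterior odds = 0.9/0.1 = 9.
Need (17/483) × 6ⁿ ≥ 9, i.e. 6ⁿ ≥ 4347/17.
6³ = 216 falls short of 4347/17 but 6⁴ = 1296 reaches it, so n = 4.

4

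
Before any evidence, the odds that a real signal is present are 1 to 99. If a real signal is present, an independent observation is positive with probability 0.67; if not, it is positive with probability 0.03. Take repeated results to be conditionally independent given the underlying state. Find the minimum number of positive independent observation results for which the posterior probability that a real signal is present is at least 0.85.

3

Prior odds = 1/99.
Likelihood ratio of a positive = 0.67/0.03 = 67/3.
Target posterior odds = 0.85/0.15 = 17/3.
Need (1/99) × (67/3)ⁿ ≥ 17/3, i.e. (67/3)ⁿ ≥ 561.
(67/3)² = 4489/9 falls short of 561 but (67/3)³ = 300763/27 reaches it, so n = 3.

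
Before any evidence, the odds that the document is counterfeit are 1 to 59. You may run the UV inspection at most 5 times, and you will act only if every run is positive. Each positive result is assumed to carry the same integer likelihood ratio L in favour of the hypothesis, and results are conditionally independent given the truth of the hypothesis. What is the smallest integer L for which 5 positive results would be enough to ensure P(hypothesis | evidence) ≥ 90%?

4

Prior odds = 1/59.
Target odds = 0.9/0.1 = 9.
Need L⁵ ≥ 9 ÷ (1/59) = 531.
3⁵ = 243 < 531 ≤ 1024 = 4⁵, so L = 4.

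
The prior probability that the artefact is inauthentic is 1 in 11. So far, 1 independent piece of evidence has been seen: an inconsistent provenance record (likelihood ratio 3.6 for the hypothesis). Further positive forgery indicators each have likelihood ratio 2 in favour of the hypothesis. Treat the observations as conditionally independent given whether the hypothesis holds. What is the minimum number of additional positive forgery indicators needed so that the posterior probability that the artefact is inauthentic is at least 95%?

Prior odds = (1/11)/(10/11) = 0.1.
Bayes factor of the evidence already in hand = 3.6.
Odds after that evidence = 0.1 × 3.6 = 0.36.
Target odds = 0.95/0.05 = 19.
Need 2ⁿ ≥ 19 ÷ 0.36 = 475/9.
2⁵ = 32 falls short of 475/9 but 2⁶ = 64 reaches it, so n = 6.

6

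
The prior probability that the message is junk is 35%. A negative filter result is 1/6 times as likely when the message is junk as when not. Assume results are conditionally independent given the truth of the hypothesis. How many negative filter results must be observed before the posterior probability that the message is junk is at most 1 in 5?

Prior odds: 0.35 ÷ 0.65 = 7/13.
Likelihood ratio per negative filter result = 1/6.
Target odds: 0.2 ÷ 0.8 = 0.25.
Require (1/6)ⁿ ≤ 0.25 ÷ (7/13) = 13/28.
(1/6)¹ = 1/6, which is already at or below the required 13/28; so n = 1.

1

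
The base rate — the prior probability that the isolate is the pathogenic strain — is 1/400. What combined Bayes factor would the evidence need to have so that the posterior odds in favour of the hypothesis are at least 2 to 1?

Prior odds = 0.0025/0.9975 = 1/399.
Target odds = 2.
Required Bayes factor = 2 ÷ (1/399) = 798.

798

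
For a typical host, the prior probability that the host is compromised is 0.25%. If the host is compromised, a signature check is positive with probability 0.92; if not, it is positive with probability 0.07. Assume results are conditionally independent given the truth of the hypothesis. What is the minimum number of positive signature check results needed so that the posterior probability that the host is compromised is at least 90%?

4

Prior odds = 0.0025/0.9975 = 1/399.
Likelihood ratio of a positive = 0.92/0.07 = 92/7.
Target odds: 0.9 ÷ 0.1 = 9.
Require (92/7)ⁿ ≥ 9 ÷ (1/399) = 3591.
(92/7)³ = 778688/343 falls short of 3591 but (92/7)⁴ = 71639296/2401 reaches it, so n = 4.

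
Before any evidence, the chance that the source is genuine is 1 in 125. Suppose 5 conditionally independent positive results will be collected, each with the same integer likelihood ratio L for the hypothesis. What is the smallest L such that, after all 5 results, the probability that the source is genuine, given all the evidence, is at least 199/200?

8

Prior odds = 0.008/0.992 = 1/124.
Target odds = 0.995/0.005 = 199.
Need L⁵ ≥ 199 ÷ (1/124) = 24676.
7⁵ = 16807 < 24676 ≤ 32768 = 8⁵, so L = 8.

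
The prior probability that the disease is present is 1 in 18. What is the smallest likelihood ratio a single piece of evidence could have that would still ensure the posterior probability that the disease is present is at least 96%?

408

Prior odds = (1/18)/(17/18) = 1/17.
Target odds = 0.96/0.04 = 24.
Required Bayes factor = 24 ÷ (1/17) = 408.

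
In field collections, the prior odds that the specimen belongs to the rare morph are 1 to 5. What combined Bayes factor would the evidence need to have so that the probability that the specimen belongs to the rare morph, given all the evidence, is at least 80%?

Prior odds = 0.2.
Target odds = 0.8/0.2 = 4.
Required Bayes factor = 4 ÷ 0.2 = 20.

20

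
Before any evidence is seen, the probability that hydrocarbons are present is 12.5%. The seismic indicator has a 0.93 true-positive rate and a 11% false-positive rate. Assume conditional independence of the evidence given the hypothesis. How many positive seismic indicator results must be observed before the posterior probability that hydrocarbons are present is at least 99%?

4

Prior odds = 0.125/0.875 = 1/7.
Likelihood ratio of a positive result = 0.93/0.11 = 93/11.
Target posterior odds = 0.99/0.01 = 99.
Need (1/7) × (93/11)ⁿ ≥ 99, i.e. (93/11)ⁿ ≥ 693.
(93/11)³ = 804357/1331 falls short of 693 but (93/11)⁴ = 74805201/14641 reaches it, so n = 4.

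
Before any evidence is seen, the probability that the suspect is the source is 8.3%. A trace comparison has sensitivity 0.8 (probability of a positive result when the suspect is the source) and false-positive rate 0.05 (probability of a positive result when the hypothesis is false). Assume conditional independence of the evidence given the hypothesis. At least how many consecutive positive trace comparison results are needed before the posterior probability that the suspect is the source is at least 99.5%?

Prior odds: 0.083 ÷ 0.917 = 83/917.
Likelihood ratio of a positive result = 0.8/0.05 = 16.
Target odds: 0.995 ÷ 0.005 = 199.
Need (83/917) × 16ⁿ ≥ 199, i.e. 16ⁿ ≥ 182483/83.
16² = 256 falls short of 182483/83 but 16³ = 4096 reaches it, so n = 3.

3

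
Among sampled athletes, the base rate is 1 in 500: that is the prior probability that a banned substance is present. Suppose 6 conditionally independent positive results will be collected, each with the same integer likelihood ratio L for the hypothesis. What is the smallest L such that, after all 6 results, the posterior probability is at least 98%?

Prior odds = 0.002/0.998 = 1/499.
Target odds = 0.98/0.02 = 49.
Need L⁶ ≥ 49 ÷ (1/499) = 24451.
5⁶ = 15625 < 24451 ≤ 46656 = 6⁶, so L = 6.

6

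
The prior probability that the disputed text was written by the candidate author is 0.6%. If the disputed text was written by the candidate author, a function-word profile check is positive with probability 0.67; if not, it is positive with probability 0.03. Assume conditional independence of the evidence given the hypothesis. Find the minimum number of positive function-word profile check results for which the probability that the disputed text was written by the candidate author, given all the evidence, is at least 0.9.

Prior odds: 0.006 ÷ 0.994 = 3/497.
Likelihood ratio of a positive = 0.67/0.03 = 67/3.
Target posterior odds = 0.9/0.1 = 9.
Need (3/497) × (67/3)ⁿ ≥ 9, i.e. (67/3)ⁿ ≥ 1491.
(67/3)² = 4489/9 falls short of 1491 but (67/3)³ = 300763/27 reaches it, so n = 3.

3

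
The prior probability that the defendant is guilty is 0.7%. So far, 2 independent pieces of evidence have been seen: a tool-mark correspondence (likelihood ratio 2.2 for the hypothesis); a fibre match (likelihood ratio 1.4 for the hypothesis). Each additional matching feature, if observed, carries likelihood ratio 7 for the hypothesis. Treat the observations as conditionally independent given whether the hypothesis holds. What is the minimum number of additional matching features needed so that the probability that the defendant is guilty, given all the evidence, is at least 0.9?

4

Prior odds = 0.007/0.993 = 7/993.
Combined Bayes factor of the evidence already in hand = 2.2 × 1.4 = 3.08.
Odds after that evidence = (7/993) × 3.08 = 539/24825.
Target odds = 0.9/0.1 = 9.
Need 7ⁿ ≥ 9 ÷ (539/24825) = 223425/539.
7³ = 343 falls short of 223425/539 but 7⁴ = 2401 reaches it, so n = 4.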